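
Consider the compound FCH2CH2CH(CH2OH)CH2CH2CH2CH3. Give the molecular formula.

Atom tally by fragment:
  FCH2 → C:1 H:2 F:1
  CH2 → C:1 H:2
  CH(CH2OH) → C:2 H:4 O:1
  CH2 → C:1 H:2
  CH2 → C:1 H:2
  CH2 → C:1 H:2
  CH3 → C:1 H:3
Element totals:
  C: 8
  H: 17
  F: 1
  O: 1

C8H17FO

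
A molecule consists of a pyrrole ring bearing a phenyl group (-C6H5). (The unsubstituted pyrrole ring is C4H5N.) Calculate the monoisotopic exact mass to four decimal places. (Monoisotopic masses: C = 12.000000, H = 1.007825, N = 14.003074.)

143.0735

Atom tally by fragment:
  pyrrole ring core → C:4 H:5 N:1
  (− 1 ring H displaced by substituents)
  + C6H5 → C:6 H:5
Element totals:
  C: 10
  H: 9
  N: 1
Molecular formula: C10H9N.
  M = 10(12.0) + 9(1.007825) + 14.003074
    = 120.000000 + 9.070425 + 14.003074 = 143.073499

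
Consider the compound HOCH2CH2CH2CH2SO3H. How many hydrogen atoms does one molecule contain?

Element totals:
  C: 4
  H: 10
  O: 4
  S: 1

10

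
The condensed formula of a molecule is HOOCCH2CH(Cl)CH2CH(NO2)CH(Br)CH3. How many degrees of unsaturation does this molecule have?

2

Atom tally by fragment:
  HOOCCH2 → C:2 H:3 O:2
  CH(Cl) → C:1 H:1 Cl:1
  CH2 → C:1 H:2
  CH(NO2) → C:1 H:1 N:1 O:2
  CH(Br) → C:1 H:1 Br:1
  CH3 → C:1 H:3
Element totals:
  C: 7
  H: 11
  Br: 1
  Cl: 1
  N: 1
  O: 4
Molecular formula: C7H11BrClNO4.
DoU = (2C + 2 + N − H − X) / 2 = (2·7 + 2 + 1 − 11 − 2) / 2 = 2.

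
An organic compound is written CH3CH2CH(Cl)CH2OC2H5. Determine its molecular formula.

Element totals:
  C: 6
  H: 13
  Cl: 1
  O: 1

C6H13ClO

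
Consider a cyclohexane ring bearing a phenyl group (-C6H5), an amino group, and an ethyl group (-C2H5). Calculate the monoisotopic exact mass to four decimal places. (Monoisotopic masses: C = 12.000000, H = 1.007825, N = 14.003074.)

Atom tally by fragment:
  cyclohexane ring core → C:6 H:12
  (− 3 ring H displaced by substituents)
  + C6H5 → C:6 H:5
  + NH2 → N:1 H:2
  + C2H5 → C:2 H:5
Element totals:
  C: 14
  H: 21
  N: 1
Molecular formula: C14H21N.
  M = 14(12.0) + 21(1.007825) + 14.003074
    = 168.000000 + 21.164325 + 14.003074 = 203.167399

203.1674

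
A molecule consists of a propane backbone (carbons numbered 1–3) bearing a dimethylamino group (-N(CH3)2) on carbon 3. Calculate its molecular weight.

Atom tally by fragment:
  CH3 → C:1 H:3
  CH2 → C:1 H:2
  CH2N(CH3)2 → C:3 H:8 N:1
Element totals:
  C: 5
  H: 13
  N: 1
Molecular formula: C5H13N.
  M = 5(12.011) + 13(1.008) + 14.007
    = 60.055 + 13.104 + 14.007 = 87.166

87.17 g/mol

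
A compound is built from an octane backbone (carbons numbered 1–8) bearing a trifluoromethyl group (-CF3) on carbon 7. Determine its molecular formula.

C9H17F3

Atom tally by fragment:
  CH3 → C:1 H:3
  CH2 → C:1 H:2
  CH2 → C:1 H:2
  CH2 → C:1 H:2
  CH2 → C:1 H:2
  CH2 → C:1 H:2
  CH(CF3) → C:2 H:1 F:3
  CH3 → C:1 H:3
Element totals:
  C: 9
  H: 17
  F: 3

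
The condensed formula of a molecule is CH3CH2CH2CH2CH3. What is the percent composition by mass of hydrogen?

16.76%

Atom tally by fragment:
  CH3 → C:1 H:3
  CH2 → C:1 H:2
  CH2 → C:1 H:2
  CH2 → C:1 H:2
  CH3 → C:1 H:3
Element totals:
  C: 5
  H: 12
Molecular formula: C5H12.
Molar mass = 72.151 g/mol.
Mass from H: 12 × 1.008 = 12.096 g/mol.
%H = 12.096 / 72.151 × 100 = 16.76%.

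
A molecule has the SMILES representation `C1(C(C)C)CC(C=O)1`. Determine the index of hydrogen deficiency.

2

Atom tally by fragment:
  cyclopropane ring core → C:3 H:6
  (− 2 ring H displaced by substituents)
  + CH(CH3)2 → C:3 H:7
  + CHO → C:1 H:1 O:1
Element totals:
  C: 7
  H: 12
  O: 1
Molecular formula: C7H12O.
DoU = (2C + 2 + N − H − X) / 2 = (2·7 + 2 + 0 − 12 − 0) / 2 = 2.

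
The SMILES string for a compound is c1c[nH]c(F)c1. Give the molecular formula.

C4H4FN

Atom tally by fragment:
  pyrrole ring core → C:4 H:5 N:1
  (− 1 ring H displaced by substituents)
  + F → F:1
Element totals:
  C: 4
  H: 4
  F: 1
  N: 1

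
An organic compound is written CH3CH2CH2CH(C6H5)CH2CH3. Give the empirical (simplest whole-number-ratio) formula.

C2H3

Atom tally by fragment:
  CH3 → C:1 H:3
  CH2 → C:1 H:2
  CH2 → C:1 H:2
  CH(C6H5) → C:7 H:6
  CH2 → C:1 H:2
  CH3 → C:1 H:3
Element totals:
  C: 12
  H: 18
Molecular formula: C12H18.
gcd of subscripts = 6; dividing each by 6:
  C: 12/6 = 2
  H: 18/6 = 3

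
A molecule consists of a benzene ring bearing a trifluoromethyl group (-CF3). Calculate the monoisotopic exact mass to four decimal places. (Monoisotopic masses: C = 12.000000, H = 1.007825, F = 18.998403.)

146.0343

Atom tally by fragment:
  benzene ring core → C:6 H:6
  (− 1 ring H displaced by substituents)
  + CF3 → C:1 F:3
Element totals:
  C: 7
  H: 5
  F: 3
Molecular formula: C7H5F3.
  M = 7(12.0) + 5(1.007825) + 3(18.998403)
    = 84.000000 + 5.039125 + 56.995209 = 146.034334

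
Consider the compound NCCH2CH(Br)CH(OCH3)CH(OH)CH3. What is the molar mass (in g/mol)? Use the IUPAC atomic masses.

Element totals:
  C: 7
  H: 12
  Br: 1
  N: 1
  O: 2
Molecular formula: C7H12BrNO2.
  M = 7(12.011) + 12(1.008) + 79.904 + 14.007 + 2(15.999)
    = 84.077 + 12.096 + 79.904 + 14.007 + 31.998 = 222.082

222.08 g/mol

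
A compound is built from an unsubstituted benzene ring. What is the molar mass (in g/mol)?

78.11 g/mol

Atom tally by fragment:
  benzene ring core → C:6 H:6
Element totals:
  C: 6
  H: 6
Molecular formula: C6H6.
  M = 6(12.011) + 6(1.008)
    = 72.066 + 6.048 = 78.114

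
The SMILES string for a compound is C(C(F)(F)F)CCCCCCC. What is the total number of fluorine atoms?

Atom tally by fragment:
  F3CCH2 → C:2 H:2 F:3
  CH2 → C:1 H:2
  CH2 → C:1 H:2
  CH2 → C:1 H:2
  CH2 → C:1 H:2
  CH2 → C:1 H:2
  CH2 → C:1 H:2
  CH3 → C:1 H:3
Element totals:
  C: 9
  H: 17
  F: 3

3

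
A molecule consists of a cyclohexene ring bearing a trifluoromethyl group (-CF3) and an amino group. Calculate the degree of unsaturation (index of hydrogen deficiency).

Atom tally by fragment:
  cyclohexene ring core → C:6 H:10
  (− 2 ring H displaced by substituents)
  + CF3 → C:1 F:3
  + NH2 → N:1 H:2
Element totals:
  C: 7
  H: 10
  F: 3
  N: 1
Molecular formula: C7H10F3N.
DoU = (2C + 2 + N − H − X) / 2 = (2·7 + 2 + 1 − 10 − 3) / 2 = 2.

2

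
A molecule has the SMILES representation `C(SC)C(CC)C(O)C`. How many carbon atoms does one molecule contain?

7

Atom tally by fragment:
  CH3SCH2 → C:2 H:5 S:1
  CH(C2H5) → C:3 H:6
  CH(OH) → C:1 H:2 O:1
  CH3 → C:1 H:3
Element totals:
  C: 7
  H: 16
  O: 1
  S: 1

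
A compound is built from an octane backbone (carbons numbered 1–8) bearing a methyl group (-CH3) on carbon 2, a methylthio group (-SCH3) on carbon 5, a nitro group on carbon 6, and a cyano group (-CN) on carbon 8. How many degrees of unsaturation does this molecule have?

Atom tally by fragment:
  CH3 → C:1 H:3
  CH(CH3) → C:2 H:4
  CH2 → C:1 H:2
  CH2 → C:1 H:2
  CH(SCH3) → C:2 H:4 S:1
  CH(NO2) → C:1 H:1 N:1 O:2
  CH2 → C:1 H:2
  CH2CN → C:2 H:2 N:1
Element totals:
  C: 11
  H: 20
  N: 2
  O: 2
  S: 1
Molecular formula: C11H20N2O2S.
DoU = (2C + 2 + N − H − X) / 2 = (2·11 + 2 + 2 − 20 − 0) / 2 = 3.

3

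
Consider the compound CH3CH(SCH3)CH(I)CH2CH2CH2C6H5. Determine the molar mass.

Atom tally by fragment:
  CH3 → C:1 H:3
  CH(SCH3) → C:2 H:4 S:1
  CH(I) → C:1 H:1 I:1
  CH2 → C:1 H:2
  CH2 → C:1 H:2
  CH2C6H5 → C:7 H:7
Element totals:
  C: 13
  H: 19
  I: 1
  S: 1
Molecular formula: C13H19IS.
  M = 13(12.011) + 19(1.008) + 126.904 + 32.06
    = 156.143 + 19.152 + 126.904 + 32.060 = 334.259

334.26 g/mol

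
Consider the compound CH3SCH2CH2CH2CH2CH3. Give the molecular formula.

C6H14S

Element totals:
  C: 6
  H: 14
  S: 1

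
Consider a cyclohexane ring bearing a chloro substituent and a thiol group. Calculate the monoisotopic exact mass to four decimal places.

Atom tally by fragment:
  cyclohexane ring core → C:6 H:12
  (− 2 ring H displaced by substituents)
  + Cl → Cl:1
  + SH → S:1 H:1
Element totals:
  C: 6
  H: 11
  Cl: 1
  S: 1
Molecular formula: C6H11ClS.
  M = 6(12.0) + 11(1.007825) + 34.968853 + 31.972071
    = 72.000000 + 11.086075 + 34.968853 + 31.972071 = 150.026999

150.0270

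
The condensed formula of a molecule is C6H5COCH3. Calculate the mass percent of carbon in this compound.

79.97%

Element totals:
  C: 8
  H: 8
  O: 1
Molecular formula: C8H8O.
Molar mass = 120.151 g/mol.
Mass from C: 8 × 12.011 = 96.088 g/mol.
%C = 96.088 / 120.151 × 100 = 79.97%.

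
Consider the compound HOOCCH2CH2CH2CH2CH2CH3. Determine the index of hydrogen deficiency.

1

Element totals:
  C: 7
  H: 14
  O: 2
Molecular formula: C7H14O2.
DoU = (2C + 2 + N − H − X) / 2 = (2·7 + 2 + 0 − 14 − 0) / 2 = 1.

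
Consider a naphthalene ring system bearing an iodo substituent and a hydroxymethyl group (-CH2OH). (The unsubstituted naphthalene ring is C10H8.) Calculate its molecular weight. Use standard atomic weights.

284.10 g/mol

Atom tally by fragment:
  naphthalene ring system core → C:10 H:8
  (− 2 ring H displaced by substituents)
  + I → I:1
  + CH2OH → C:1 H:3 O:1
Element totals:
  C: 11
  H: 9
  I: 1
  O: 1
Molecular formula: C11H9IO.
  M = 11(12.011) + 9(1.008) + 126.904 + 15.999
    = 132.121 + 9.072 + 126.904 + 15.999 = 284.096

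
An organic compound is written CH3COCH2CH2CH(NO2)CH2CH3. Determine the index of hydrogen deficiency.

2

Element totals:
  C: 7
  H: 13
  N: 1
  O: 3
Molecular formula: C7H13NO3.
DoU = (2C + 2 + N − H − X) / 2 = (2·7 + 2 + 1 − 13 − 0) / 2 = 2.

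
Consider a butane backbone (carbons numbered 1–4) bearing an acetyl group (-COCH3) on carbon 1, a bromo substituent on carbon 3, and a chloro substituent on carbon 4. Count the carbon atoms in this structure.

Atom tally by fragment:
  CH3COCH2 → C:3 H:5 O:1
  CH2 → C:1 H:2
  CH(Br) → C:1 H:1 Br:1
  CH2Cl → C:1 H:2 Cl:1
Element totals:
  C: 6
  H: 10
  Br: 1
  Cl: 1
  O: 1

6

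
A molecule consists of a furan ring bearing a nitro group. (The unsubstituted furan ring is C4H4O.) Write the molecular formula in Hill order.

C4H3NO3

Atom tally by fragment:
  furan ring core → C:4 H:4 O:1
  (− 1 ring H displaced by substituents)
  + NO2 → N:1 O:2
Element totals:
  C: 4
  H: 3
  N: 1
  O: 3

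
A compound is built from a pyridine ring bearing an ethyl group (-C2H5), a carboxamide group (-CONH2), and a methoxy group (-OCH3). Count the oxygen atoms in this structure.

Atom tally by fragment:
  pyridine ring core → C:5 H:5 N:1
  (− 3 ring H displaced by substituents)
  + C2H5 → C:2 H:5
  + CONH2 → C:1 H:2 O:1 N:1
  + OCH3 → C:1 H:3 O:1
Element totals:
  C: 9
  H: 12
  N: 2
  O: 2

2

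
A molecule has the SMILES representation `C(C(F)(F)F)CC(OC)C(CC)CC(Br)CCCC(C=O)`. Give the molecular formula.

C15H26BrF3O2

Atom tally by fragment:
  F3CCH2 → C:2 H:2 F:3
  CH2 → C:1 H:2
  CH(OCH3) → C:2 H:4 O:1
  CH(C2H5) → C:3 H:6
  CH2 → C:1 H:2
  CH(Br) → C:1 H:1 Br:1
  CH2 → C:1 H:2
  CH2 → C:1 H:2
  CH2 → C:1 H:2
  CH2CHO → C:2 H:3 O:1
Element totals:
  C: 15
  H: 26
  Br: 1
  F: 3
  O: 2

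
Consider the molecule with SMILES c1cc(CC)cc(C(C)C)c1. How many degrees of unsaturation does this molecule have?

Atom tally by fragment:
  benzene ring core → C:6 H:6
  (− 2 ring H displaced by substituents)
  + C2H5 → C:2 H:5
  + CH(CH3)2 → C:3 H:7
Element totals:
  C: 11
  H: 16
Molecular formula: C11H16.
DoU = (2C + 2 + N − H − X) / 2 = (2·11 + 2 + 0 − 16 − 0) / 2 = 4.

4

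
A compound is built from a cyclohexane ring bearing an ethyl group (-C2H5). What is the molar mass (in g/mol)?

Atom tally by fragment:
  cyclohexane ring core → C:6 H:12
  (− 1 ring H displaced by substituents)
  + C2H5 → C:2 H:5
Element totals:
  C: 8
  H: 16
Molecular formula: C8H16.
  M = 8(12.011) + 16(1.008)
    = 96.088 + 16.128 = 112.216

112.22 g/mol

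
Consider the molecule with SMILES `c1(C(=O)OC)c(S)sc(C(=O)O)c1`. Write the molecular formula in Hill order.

C7H6O4S2

Atom tally by fragment:
  thiophene ring core → C:4 H:4 S:1
  (− 3 ring H displaced by substituents)
  + COOCH3 → C:2 H:3 O:2
  + SH → S:1 H:1
  + COOH → C:1 H:1 O:2
Element totals:
  C: 7
  H: 6
  O: 4
  S: 2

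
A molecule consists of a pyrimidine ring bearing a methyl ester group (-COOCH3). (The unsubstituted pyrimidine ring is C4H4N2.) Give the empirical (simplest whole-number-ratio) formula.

Atom tally by fragment:
  pyrimidine ring core → C:4 H:4 N:2
  (− 1 ring H displaced by substituents)
  + COOCH3 → C:2 H:3 O:2
Element totals:
  C: 6
  H: 6
  N: 2
  O: 2
Molecular formula: C6H6N2O2.
gcd of subscripts = 2; dividing each by 2:
  C: 6/2 = 3
  H: 6/2 = 3
  N: 2/2 = 1
  O: 2/2 = 1

C3H3NO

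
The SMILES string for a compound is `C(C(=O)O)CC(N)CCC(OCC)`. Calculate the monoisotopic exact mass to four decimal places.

Atom tally by fragment:
  HOOCCH2 → C:2 H:3 O:2
  CH2 → C:1 H:2
  CH(NH2) → C:1 H:3 N:1
  CH2 → C:1 H:2
  CH2 → C:1 H:2
  CH2OC2H5 → C:3 H:7 O:1
Element totals:
  C: 9
  H: 19
  N: 1
  O: 3
Molecular formula: C9H19NO3.
  M = 9(12.0) + 19(1.007825) + 14.003074 + 3(15.994915)
    = 108.000000 + 19.148675 + 14.003074 + 47.984745 = 189.136494

189.1365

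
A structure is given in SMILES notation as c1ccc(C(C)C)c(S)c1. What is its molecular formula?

Atom tally by fragment:
  benzene ring core → C:6 H:6
  (− 2 ring H displaced by substituents)
  + CH(CH3)2 → C:3 H:7
  + SH → S:1 H:1
Element totals:
  C: 9
  H: 12
  S: 1

C9H12S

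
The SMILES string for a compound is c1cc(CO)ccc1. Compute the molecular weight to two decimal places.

Atom tally by fragment:
  benzene ring core → C:6 H:6
  (− 1 ring H displaced by substituents)
  + CH2OH → C:1 H:3 O:1
Element totals:
  C: 7
  H: 8
  O: 1
Molecular formula: C7H8O.
  M = 7(12.011) + 8(1.008) + 15.999
    = 84.077 + 8.064 + 15.999 = 108.140

108.14 g/mol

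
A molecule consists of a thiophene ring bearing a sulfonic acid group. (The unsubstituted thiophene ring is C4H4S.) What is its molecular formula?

C4H4O3S2

Atom tally by fragment:
  thiophene ring core → C:4 H:4 S:1
  (− 1 ring H displaced by substituents)
  + SO3H → S:1 O:3 H:1
Element totals:
  C: 4
  H: 4
  O: 3
  S: 2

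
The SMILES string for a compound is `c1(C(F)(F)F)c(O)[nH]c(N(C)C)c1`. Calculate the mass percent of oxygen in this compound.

8.24%

Atom tally by fragment:
  pyrrole ring core → C:4 H:5 N:1
  (− 3 ring H displaced by substituents)
  + CF3 → C:1 F:3
  + OH → O:1 H:1
  + N(CH3)2 → N:1 C:2 H:6
Element totals:
  C: 7
  H: 9
  F: 3
  N: 2
  O: 1
Molecular formula: C7H9F3N2O.
Molar mass = 194.156 g/mol.
Mass from O: 1 × 15.999 = 15.999 g/mol.
%O = 15.999 / 194.156 × 100 = 8.24%.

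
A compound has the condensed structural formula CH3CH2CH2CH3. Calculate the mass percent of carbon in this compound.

Atom tally by fragment:
  CH3 → C:1 H:3
  CH2 → C:1 H:2
  CH2 → C:1 H:2
  CH3 → C:1 H:3
Element totals:
  C: 4
  H: 10
Molecular formula: C4H10.
Molar mass = 58.124 g/mol.
Mass from C: 4 × 12.011 = 48.044 g/mol.
%C = 48.044 / 58.124 × 100 = 82.66%.

82.66%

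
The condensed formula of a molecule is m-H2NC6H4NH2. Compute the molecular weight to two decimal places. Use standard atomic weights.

108.14 g/mol

Atom tally by fragment:
  benzene ring core → C:6 H:6
  (− 2 ring H displaced by substituents)
  + NH2 → N:1 H:2
  + NH2 → N:1 H:2
Element totals:
  C: 6
  H: 8
  N: 2
Molecular formula: C6H8N2.
  M = 6(12.011) + 8(1.008) + 2(14.007)
    = 72.066 + 8.064 + 28.014 = 108.144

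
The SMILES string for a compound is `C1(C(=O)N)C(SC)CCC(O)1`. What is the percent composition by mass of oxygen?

18.26%

Atom tally by fragment:
  cyclopentane ring core → C:5 H:10
  (− 3 ring H displaced by substituents)
  + CONH2 → C:1 H:2 O:1 N:1
  + SCH3 → C:1 H:3 S:1
  + OH → O:1 H:1
Element totals:
  C: 7
  H: 13
  N: 1
  O: 2
  S: 1
Molecular formula: C7H13NO2S.
Molar mass = 175.246 g/mol.
Mass from O: 2 × 15.999 = 31.998 g/mol.
%O = 31.998 / 175.246 × 100 = 18.26%.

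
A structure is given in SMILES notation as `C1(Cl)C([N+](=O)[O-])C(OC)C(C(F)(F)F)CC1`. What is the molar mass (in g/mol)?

Atom tally by fragment:
  cyclohexane ring core → C:6 H:12
  (− 4 ring H displaced by substituents)
  + Cl → Cl:1
  + NO2 → N:1 O:2
  + OCH3 → C:1 H:3 O:1
  + CF3 → C:1 F:3
Element totals:
  C: 8
  H: 11
  Cl: 1
  F: 3
  N: 1
  O: 3
Molecular formula: C8H11ClF3NO3.
  M = 8(12.011) + 11(1.008) + 35.45 + 3(18.998) + 14.007 + 3(15.999)
    = 96.088 + 11.088 + 35.450 + 56.994 + 14.007 + 47.997 = 261.624

261.62 g/mol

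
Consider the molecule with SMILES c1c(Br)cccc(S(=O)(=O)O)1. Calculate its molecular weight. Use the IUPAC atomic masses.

Atom tally by fragment:
  benzene ring core → C:6 H:6
  (− 2 ring H displaced by substituents)
  + Br → Br:1
  + SO3H → S:1 O:3 H:1
Element totals:
  C: 6
  H: 5
  Br: 1
  O: 3
  S: 1
Molecular formula: C6H5BrO3S.
  M = 6(12.011) + 5(1.008) + 79.904 + 3(15.999) + 32.06
    = 72.066 + 5.040 + 79.904 + 47.997 + 32.060 = 237.067

237.07 g/mol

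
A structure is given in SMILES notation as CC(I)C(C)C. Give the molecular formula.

Atom tally by fragment:
  CH3 → C:1 H:3
  CH(I) → C:1 H:1 I:1
  CH(CH3) → C:2 H:4
  CH3 → C:1 H:3
Element totals:
  C: 5
  H: 11
  I: 1

C5H11I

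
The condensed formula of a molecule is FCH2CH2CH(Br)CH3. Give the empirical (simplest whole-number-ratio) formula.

C4H8BrF

Element totals:
  C: 4
  H: 8
  Br: 1
  F: 1
Molecular formula: C4H8BrF.
gcd of subscripts (1, 4, 1, 8) = 1, so the empirical formula equals the molecular formula.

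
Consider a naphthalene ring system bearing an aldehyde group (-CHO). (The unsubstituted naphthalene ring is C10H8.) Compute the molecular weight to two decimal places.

156.18 g/mol

Atom tally by fragment:
  naphthalene ring system core → C:10 H:8
  (− 1 ring H displaced by substituents)
  + CHO → C:1 H:1 O:1
Element totals:
  C: 11
  H: 8
  O: 1
Molecular formula: C11H8O.
  M = 11(12.011) + 8(1.008) + 15.999
    = 132.121 + 8.064 + 15.999 = 156.184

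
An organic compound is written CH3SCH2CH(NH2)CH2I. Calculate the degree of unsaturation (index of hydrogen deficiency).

0

Atom tally by fragment:
  CH3SCH2 → C:2 H:5 S:1
  CH(NH2) → C:1 H:3 N:1
  CH2I → C:1 H:2 I:1
Element totals:
  C: 4
  H: 10
  I: 1
  N: 1
  S: 1
Molecular formula: C4H10INS.
DoU = (2C + 2 + N − H − X) / 2 = (2·4 + 2 + 1 − 10 − 1) / 2 = 0.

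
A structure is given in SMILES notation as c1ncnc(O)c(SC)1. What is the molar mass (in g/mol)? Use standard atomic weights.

142.18 g/mol

Atom tally by fragment:
  pyrimidine ring core → C:4 H:4 N:2
  (− 2 ring H displaced by substituents)
  + OH → O:1 H:1
  + SCH3 → C:1 H:3 S:1
Element totals:
  C: 5
  H: 6
  N: 2
  O: 1
  S: 1
Molecular formula: C5H6N2OS.
  M = 5(12.011) + 6(1.008) + 2(14.007) + 15.999 + 32.06
    = 60.055 + 6.048 + 28.014 + 15.999 + 32.060 = 142.176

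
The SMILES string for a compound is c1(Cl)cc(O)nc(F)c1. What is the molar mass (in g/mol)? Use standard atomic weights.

Atom tally by fragment:
  pyridine ring core → C:5 H:5 N:1
  (− 3 ring H displaced by substituents)
  + Cl → Cl:1
  + OH → O:1 H:1
  + F → F:1
Element totals:
  C: 5
  H: 3
  Cl: 1
  F: 1
  N: 1
  O: 1
Molecular formula: C5H3ClFNO.
  M = 5(12.011) + 3(1.008) + 35.45 + 18.998 + 14.007 + 15.999
    = 60.055 + 3.024 + 35.450 + 18.998 + 14.007 + 15.999 = 147.533

147.53 g/mol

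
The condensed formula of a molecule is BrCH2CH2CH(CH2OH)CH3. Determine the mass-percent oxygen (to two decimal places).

Atom tally by fragment:
  BrCH2 → C:1 H:2 Br:1
  CH2 → C:1 H:2
  CH(CH2OH) → C:2 H:4 O:1
  CH3 → C:1 H:3
Element totals:
  C: 5
  H: 11
  Br: 1
  O: 1
Molecular formula: C5H11BrO.
Molar mass = 167.046 g/mol.
Mass from O: 1 × 15.999 = 15.999 g/mol.
%O = 15.999 / 167.046 × 100 = 9.58%.

9.58%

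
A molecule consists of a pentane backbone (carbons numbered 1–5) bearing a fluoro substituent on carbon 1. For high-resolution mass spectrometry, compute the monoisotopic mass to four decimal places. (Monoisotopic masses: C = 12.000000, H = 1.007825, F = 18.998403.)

Atom tally by fragment:
  FCH2 → C:1 H:2 F:1
  CH2 → C:1 H:2
  CH2 → C:1 H:2
  CH2 → C:1 H:2
  CH3 → C:1 H:3
Element totals:
  C: 5
  H: 11
  F: 1
Molecular formula: C5H11F.
  M = 5(12.0) + 11(1.007825) + 18.998403
    = 60.000000 + 11.086075 + 18.998403 = 90.084478

90.0845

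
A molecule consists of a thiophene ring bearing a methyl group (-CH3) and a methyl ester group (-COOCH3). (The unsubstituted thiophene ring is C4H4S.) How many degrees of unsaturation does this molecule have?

4

Atom tally by fragment:
  thiophene ring core → C:4 H:4 S:1
  (− 2 ring H displaced by substituents)
  + CH3 → C:1 H:3
  + COOCH3 → C:2 H:3 O:2
Element totals:
  C: 7
  H: 8
  O: 2
  S: 1
Molecular formula: C7H8O2S.
DoU = (2C + 2 + N − H − X) / 2 = (2·7 + 2 + 0 − 8 − 0) / 2 = 4.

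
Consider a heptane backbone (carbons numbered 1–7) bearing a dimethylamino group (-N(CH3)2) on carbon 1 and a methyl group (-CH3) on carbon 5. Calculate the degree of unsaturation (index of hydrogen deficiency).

Atom tally by fragment:
  (CH3)2NCH2 → C:3 H:8 N:1
  CH2 → C:1 H:2
  CH2 → C:1 H:2
  CH2 → C:1 H:2
  CH(CH3) → C:2 H:4
  CH2 → C:1 H:2
  CH3 → C:1 H:3
Element totals:
  C: 10
  H: 23
  N: 1
Molecular formula: C10H23N.
DoU = (2C + 2 + N − H − X) / 2 = (2·10 + 2 + 1 − 23 − 0) / 2 = 0.

0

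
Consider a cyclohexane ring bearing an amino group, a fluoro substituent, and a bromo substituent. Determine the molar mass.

Atom tally by fragment:
  cyclohexane ring core → C:6 H:12
  (− 3 ring H displaced by substituents)
  + NH2 → N:1 H:2
  + F → F:1
  + Br → Br:1
Element totals:
  C: 6
  H: 11
  Br: 1
  F: 1
  N: 1
Molecular formula: C6H11BrFN.
  M = 6(12.011) + 11(1.008) + 79.904 + 18.998 + 14.007
    = 72.066 + 11.088 + 79.904 + 18.998 + 14.007 = 196.063

196.06 g/mol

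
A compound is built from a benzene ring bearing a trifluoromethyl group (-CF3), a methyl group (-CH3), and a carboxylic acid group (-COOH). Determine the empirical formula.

C9H7F3O2

Atom tally by fragment:
  benzene ring core → C:6 H:6
  (− 3 ring H displaced by substituents)
  + CF3 → C:1 F:3
  + CH3 → C:1 H:3
  + COOH → C:1 H:1 O:2
Element totals:
  C: 9
  H: 7
  F: 3
  O: 2
Molecular formula: C9H7F3O2.
gcd of subscripts (9, 3, 7, 2) = 1, so the empirical formula equals the molecular formula.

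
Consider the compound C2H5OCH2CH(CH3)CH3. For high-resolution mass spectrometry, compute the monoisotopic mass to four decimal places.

Element totals:
  C: 6
  H: 14
  O: 1
Molecular formula: C6H14O.
  M = 6(12.0) + 14(1.007825) + 15.994915
    = 72.000000 + 14.109550 + 15.994915 = 102.104465

102.1045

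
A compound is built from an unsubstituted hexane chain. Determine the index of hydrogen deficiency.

Atom tally by fragment:
  CH3 → C:1 H:3
  CH2 → C:1 H:2
  CH2 → C:1 H:2
  CH2 → C:1 H:2
  CH2 → C:1 H:2
  CH3 → C:1 H:3
Element totals:
  C: 6
  H: 14
Molecular formula: C6H14.
DoU = (2C + 2 + N − H − X) / 2 = (2·6 + 2 + 0 − 14 − 0) / 2 = 0.

0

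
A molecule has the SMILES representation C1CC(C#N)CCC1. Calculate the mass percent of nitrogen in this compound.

Atom tally by fragment:
  cyclohexane ring core → C:6 H:12
  (− 1 ring H displaced by substituents)
  + CN → C:1 N:1
Element totals:
  C: 7
  H: 11
  N: 1
Molecular formula: C7H11N.
Molar mass = 109.172 g/mol.
Mass from N: 1 × 14.007 = 14.007 g/mol.
%N = 14.007 / 109.172 × 100 = 12.83%.

12.83%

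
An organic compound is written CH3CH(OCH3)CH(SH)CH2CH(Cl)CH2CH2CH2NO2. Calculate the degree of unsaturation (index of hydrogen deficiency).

1

Element totals:
  C: 9
  H: 18
  Cl: 1
  N: 1
  O: 3
  S: 1
Molecular formula: C9H18ClNO3S.
DoU = (2C + 2 + N − H − X) / 2 = (2·9 + 2 + 1 − 18 − 1) / 2 = 1.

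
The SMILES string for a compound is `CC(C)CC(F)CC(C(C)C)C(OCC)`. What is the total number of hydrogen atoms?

27

Atom tally by fragment:
  CH3 → C:1 H:3
  CH(CH3) → C:2 H:4
  CH2 → C:1 H:2
  CH(F) → C:1 H:1 F:1
  CH2 → C:1 H:2
  CH(CH(CH3)2) → C:4 H:8
  CH2OC2H5 → C:3 H:7 O:1
Element totals:
  C: 13
  H: 27
  F: 1
  O: 1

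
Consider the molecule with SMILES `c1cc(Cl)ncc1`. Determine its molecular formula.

C5H4ClN

Atom tally by fragment:
  pyridine ring core → C:5 H:5 N:1
  (− 1 ring H displaced by substituents)
  + Cl → Cl:1
Element totals:
  C: 5
  H: 4
  Cl: 1
  N: 1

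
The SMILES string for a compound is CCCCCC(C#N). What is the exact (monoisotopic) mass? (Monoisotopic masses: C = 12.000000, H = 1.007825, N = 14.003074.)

111.1048

Atom tally by fragment:
  CH3 → C:1 H:3
  CH2 → C:1 H:2
  CH2 → C:1 H:2
  CH2 → C:1 H:2
  CH2 → C:1 H:2
  CH2CN → C:2 H:2 N:1
Element totals:
  C: 7
  H: 13
  N: 1
Molecular formula: C7H13N.
  M = 7(12.0) + 13(1.007825) + 14.003074
    = 84.000000 + 13.101725 + 14.003074 = 111.104799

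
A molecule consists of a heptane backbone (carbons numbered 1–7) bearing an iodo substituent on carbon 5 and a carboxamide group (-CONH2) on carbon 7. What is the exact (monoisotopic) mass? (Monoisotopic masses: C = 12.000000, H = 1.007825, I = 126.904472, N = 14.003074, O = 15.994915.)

269.0277

Atom tally by fragment:
  CH3 → C:1 H:3
  CH2 → C:1 H:2
  CH2 → C:1 H:2
  CH2 → C:1 H:2
  CH(I) → C:1 H:1 I:1
  CH2 → C:1 H:2
  CH2CONH2 → C:2 H:4 O:1 N:1
Element totals:
  C: 8
  H: 16
  I: 1
  N: 1
  O: 1
Molecular formula: C8H16INO.
  M = 8(12.0) + 16(1.007825) + 126.904472 + 14.003074 + 15.994915
    = 96.000000 + 16.125200 + 126.904472 + 14.003074 + 15.994915 = 269.027661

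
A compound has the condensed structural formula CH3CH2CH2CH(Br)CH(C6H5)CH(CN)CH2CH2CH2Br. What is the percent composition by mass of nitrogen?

3.62%

Element totals:
  C: 16
  H: 21
  Br: 2
  N: 1
Molecular formula: C16H21Br2N.
Molar mass = 387.159 g/mol.
Mass from N: 1 × 14.007 = 14.007 g/mol.
%N = 14.007 / 387.159 × 100 = 3.62%.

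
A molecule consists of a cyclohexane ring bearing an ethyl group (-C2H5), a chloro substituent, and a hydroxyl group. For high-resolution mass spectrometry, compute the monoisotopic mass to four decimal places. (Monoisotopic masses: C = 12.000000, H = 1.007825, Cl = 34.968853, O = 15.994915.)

162.0811

Atom tally by fragment:
  cyclohexane ring core → C:6 H:12
  (− 3 ring H displaced by substituents)
  + C2H5 → C:2 H:5
  + Cl → Cl:1
  + OH → O:1 H:1
Element totals:
  C: 8
  H: 15
  Cl: 1
  O: 1
Molecular formula: C8H15ClO.
  M = 8(12.0) + 15(1.007825) + 34.968853 + 15.994915
    = 96.000000 + 15.117375 + 34.968853 + 15.994915 = 162.081143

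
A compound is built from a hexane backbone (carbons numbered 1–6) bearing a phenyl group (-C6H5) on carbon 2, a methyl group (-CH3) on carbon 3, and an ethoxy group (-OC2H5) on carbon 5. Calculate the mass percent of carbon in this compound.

81.76%

Atom tally by fragment:
  CH3 → C:1 H:3
  CH(C6H5) → C:7 H:6
  CH(CH3) → C:2 H:4
  CH2 → C:1 H:2
  CH(OC2H5) → C:3 H:6 O:1
  CH3 → C:1 H:3
Element totals:
  C: 15
  H: 24
  O: 1
Molecular formula: C15H24O.
Molar mass = 220.356 g/mol.
Mass from C: 15 × 12.011 = 180.165 g/mol.
%C = 180.165 / 220.356 × 100 = 81.76%.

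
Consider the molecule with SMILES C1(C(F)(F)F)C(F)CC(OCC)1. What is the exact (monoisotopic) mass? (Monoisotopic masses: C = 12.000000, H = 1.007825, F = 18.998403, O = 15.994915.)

Atom tally by fragment:
  cyclobutane ring core → C:4 H:8
  (− 3 ring H displaced by substituents)
  + CF3 → C:1 F:3
  + F → F:1
  + OC2H5 → C:2 H:5 O:1
Element totals:
  C: 7
  H: 10
  F: 4
  O: 1
Molecular formula: C7H10F4O.
  M = 7(12.0) + 10(1.007825) + 4(18.998403) + 15.994915
    = 84.000000 + 10.078250 + 75.993612 + 15.994915 = 186.066777

186.0668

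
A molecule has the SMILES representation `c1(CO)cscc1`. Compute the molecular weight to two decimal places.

Atom tally by fragment:
  thiophene ring core → C:4 H:4 S:1
  (− 1 ring H displaced by substituents)
  + CH2OH → C:1 H:3 O:1
Element totals:
  C: 5
  H: 6
  O: 1
  S: 1
Molecular formula: C5H6OS.
  M = 5(12.011) + 6(1.008) + 15.999 + 32.06
    = 60.055 + 6.048 + 15.999 + 32.060 = 114.162

114.16 g/mol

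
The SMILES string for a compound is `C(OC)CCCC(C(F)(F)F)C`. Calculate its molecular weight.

184.20 g/mol

Atom tally by fragment:
  CH3OCH2 → C:2 H:5 O:1
  CH2 → C:1 H:2
  CH2 → C:1 H:2
  CH2 → C:1 H:2
  CH(CF3) → C:2 H:1 F:3
  CH3 → C:1 H:3
Element totals:
  C: 8
  H: 15
  F: 3
  O: 1
Molecular formula: C8H15F3O.
  M = 8(12.011) + 15(1.008) + 3(18.998) + 15.999
    = 96.088 + 15.120 + 56.994 + 15.999 = 184.201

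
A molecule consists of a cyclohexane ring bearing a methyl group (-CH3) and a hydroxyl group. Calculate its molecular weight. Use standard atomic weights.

Atom tally by fragment:
  cyclohexane ring core → C:6 H:12
  (− 2 ring H displaced by substituents)
  + CH3 → C:1 H:3
  + OH → O:1 H:1
Element totals:
  C: 7
  H: 14
  O: 1
Molecular formula: C7H14O.
  M = 7(12.011) + 14(1.008) + 15.999
    = 84.077 + 14.112 + 15.999 = 114.188

114.19 g/mol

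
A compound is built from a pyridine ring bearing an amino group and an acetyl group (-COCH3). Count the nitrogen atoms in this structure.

2

Atom tally by fragment:
  pyridine ring core → C:5 H:5 N:1
  (− 2 ring H displaced by substituents)
  + NH2 → N:1 H:2
  + COCH3 → C:2 H:3 O:1
Element totals:
  C: 7
  H: 8
  N: 2
  O: 1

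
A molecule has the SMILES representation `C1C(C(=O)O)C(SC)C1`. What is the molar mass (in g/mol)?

146.20 g/mol

Atom tally by fragment:
  cyclobutane ring core → C:4 H:8
  (− 2 ring H displaced by substituents)
  + COOH → C:1 H:1 O:2
  + SCH3 → C:1 H:3 S:1
Element totals:
  C: 6
  H: 10
  O: 2
  S: 1
Molecular formula: C6H10O2S.
  M = 6(12.011) + 10(1.008) + 2(15.999) + 32.06
    = 72.066 + 10.080 + 31.998 + 32.060 = 146.204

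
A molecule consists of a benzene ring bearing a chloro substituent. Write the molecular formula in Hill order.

Atom tally by fragment:
  benzene ring core → C:6 H:6
  (− 1 ring H displaced by substituents)
  + Cl → Cl:1
Element totals:
  C: 6
  H: 5
  Cl: 1

C6H5Cl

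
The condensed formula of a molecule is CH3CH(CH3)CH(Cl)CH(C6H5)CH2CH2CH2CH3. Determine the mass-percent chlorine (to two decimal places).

14.85%

Element totals:
  C: 15
  H: 23
  Cl: 1
Molecular formula: C15H23Cl.
Molar mass = 238.799 g/mol.
Mass from Cl: 1 × 35.45 = 35.450 g/mol.
%Cl = 35.450 / 238.799 × 100 = 14.85%.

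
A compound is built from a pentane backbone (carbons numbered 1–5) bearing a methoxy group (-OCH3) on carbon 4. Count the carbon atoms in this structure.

Atom tally by fragment:
  CH3 → C:1 H:3
  CH2 → C:1 H:2
  CH2 → C:1 H:2
  CH(OCH3) → C:2 H:4 O:1
  CH3 → C:1 H:3
Element totals:
  C: 6
  H: 14
  O: 1

6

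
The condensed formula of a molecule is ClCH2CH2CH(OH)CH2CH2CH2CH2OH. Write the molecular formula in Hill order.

C7H15ClO2

Atom tally by fragment:
  ClCH2 → C:1 H:2 Cl:1
  CH2 → C:1 H:2
  CH(OH) → C:1 H:2 O:1
  CH2 → C:1 H:2
  CH2 → C:1 H:2
  CH2CH2OH → C:2 H:5 O:1
Element totals:
  C: 7
  H: 15
  Cl: 1
  O: 2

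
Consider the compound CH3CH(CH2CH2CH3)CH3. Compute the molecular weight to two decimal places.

86.18 g/mol

Atom tally by fragment:
  CH3 → C:1 H:3
  CH(CH2CH2CH3) → C:4 H:8
  CH3 → C:1 H:3
Element totals:
  C: 6
  H: 14
Molecular formula: C6H14.
  M = 6(12.011) + 14(1.008)
    = 72.066 + 14.112 = 86.178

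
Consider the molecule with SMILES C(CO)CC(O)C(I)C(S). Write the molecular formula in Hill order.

C6H13IO2S

Atom tally by fragment:
  HOCH2CH2 → C:2 H:5 O:1
  CH2 → C:1 H:2
  CH(OH) → C:1 H:2 O:1
  CH(I) → C:1 H:1 I:1
  CH2SH → C:1 H:3 S:1
Element totals:
  C: 6
  H: 13
  I: 1
  O: 2
  S: 1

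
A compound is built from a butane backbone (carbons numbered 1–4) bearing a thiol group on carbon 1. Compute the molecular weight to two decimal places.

Atom tally by fragment:
  HSCH2 → C:1 H:3 S:1
  CH2 → C:1 H:2
  CH2 → C:1 H:2
  CH3 → C:1 H:3
Element totals:
  C: 4
  H: 10
  S: 1
Molecular formula: C4H10S.
  M = 4(12.011) + 10(1.008) + 32.06
    = 48.044 + 10.080 + 32.060 = 90.184

90.18 g/mol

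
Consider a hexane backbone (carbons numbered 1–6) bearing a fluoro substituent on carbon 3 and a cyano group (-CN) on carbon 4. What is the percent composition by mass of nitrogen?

Atom tally by fragment:
  CH3 → C:1 H:3
  CH2 → C:1 H:2
  CH(F) → C:1 H:1 F:1
  CH(CN) → C:2 H:1 N:1
  CH2 → C:1 H:2
  CH3 → C:1 H:3
Element totals:
  C: 7
  H: 12
  F: 1
  N: 1
Molecular formula: C7H12FN.
Molar mass = 129.178 g/mol.
Mass from N: 1 × 14.007 = 14.007 g/mol.
%N = 14.007 / 129.178 × 100 = 10.84%.

10.84%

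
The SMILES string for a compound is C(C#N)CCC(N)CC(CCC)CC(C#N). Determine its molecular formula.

Atom tally by fragment:
  NCCH2 → C:2 H:2 N:1
  CH2 → C:1 H:2
  CH2 → C:1 H:2
  CH(NH2) → C:1 H:3 N:1
  CH2 → C:1 H:2
  CH(CH2CH2CH3) → C:4 H:8
  CH2 → C:1 H:2
  CH2CN → C:2 H:2 N:1
Element totals:
  C: 13
  H: 23
  N: 3

C13H23N3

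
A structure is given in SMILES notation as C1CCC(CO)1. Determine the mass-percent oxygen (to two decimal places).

18.57%

Atom tally by fragment:
  cyclobutane ring core → C:4 H:8
  (− 1 ring H displaced by substituents)
  + CH2OH → C:1 H:3 O:1
Element totals:
  C: 5
  H: 10
  O: 1
Molecular formula: C5H10O.
Molar mass = 86.134 g/mol.
Mass from O: 1 × 15.999 = 15.999 g/mol.
%O = 15.999 / 86.134 × 100 = 18.57%.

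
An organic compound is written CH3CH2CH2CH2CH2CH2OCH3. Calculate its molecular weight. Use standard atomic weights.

116.20 g/mol

Element totals:
  C: 7
  H: 16
  O: 1
Molecular formula: C7H16O.
  M = 7(12.011) + 16(1.008) + 15.999
    = 84.077 + 16.128 + 15.999 = 116.204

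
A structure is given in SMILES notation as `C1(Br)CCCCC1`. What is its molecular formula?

Atom tally by fragment:
  cyclohexane ring core → C:6 H:12
  (− 1 ring H displaced by substituents)
  + Br → Br:1
Element totals:
  C: 6
  H: 11
  Br: 1

C6H11Br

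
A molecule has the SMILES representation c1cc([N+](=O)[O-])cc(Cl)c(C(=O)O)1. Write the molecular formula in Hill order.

C7H4ClNO4

Atom tally by fragment:
  benzene ring core → C:6 H:6
  (− 3 ring H displaced by substituents)
  + NO2 → N:1 O:2
  + Cl → Cl:1
  + COOH → C:1 H:1 O:2
Element totals:
  C: 7
  H: 4
  Cl: 1
  N: 1
  O: 4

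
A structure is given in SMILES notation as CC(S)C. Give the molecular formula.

C3H8S

Atom tally by fragment:
  CH3 → C:1 H:3
  CH(SH) → C:1 H:2 S:1
  CH3 → C:1 H:3
Element totals:
  C: 3
  H: 8
  S: 1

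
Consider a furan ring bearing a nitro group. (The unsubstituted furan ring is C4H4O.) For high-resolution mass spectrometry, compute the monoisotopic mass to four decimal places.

Atom tally by fragment:
  furan ring core → C:4 H:4 O:1
  (− 1 ring H displaced by substituents)
  + NO2 → N:1 O:2
Element totals:
  C: 4
  H: 3
  N: 1
  O: 3
Molecular formula: C4H3NO3.
  M = 4(12.0) + 3(1.007825) + 14.003074 + 3(15.994915)
    = 48.000000 + 3.023475 + 14.003074 + 47.984745 = 113.011294

113.0113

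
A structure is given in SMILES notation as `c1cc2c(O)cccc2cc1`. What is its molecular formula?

C10H8O

Atom tally by fragment:
  naphthalene ring system core → C:10 H:8
  (− 1 ring H displaced by substituents)
  + OH → O:1 H:1
Element totals:
  C: 10
  H: 8
  O: 1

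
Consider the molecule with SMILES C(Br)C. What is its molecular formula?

C2H5Br

Atom tally by fragment:
  BrCH2 → C:1 H:2 Br:1
  CH3 → C:1 H:3
Element totals:
  C: 2
  H: 5
  Br: 1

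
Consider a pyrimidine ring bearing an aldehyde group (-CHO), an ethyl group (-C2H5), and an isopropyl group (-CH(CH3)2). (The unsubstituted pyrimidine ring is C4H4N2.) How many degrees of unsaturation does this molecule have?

5

Atom tally by fragment:
  pyrimidine ring core → C:4 H:4 N:2
  (− 3 ring H displaced by substituents)
  + CHO → C:1 H:1 O:1
  + C2H5 → C:2 H:5
  + CH(CH3)2 → C:3 H:7
Element totals:
  C: 10
  H: 14
  N: 2
  O: 1
Molecular formula: C10H14N2O.
DoU = (2C + 2 + N − H − X) / 2 = (2·10 + 2 + 2 − 14 − 0) / 2 = 5.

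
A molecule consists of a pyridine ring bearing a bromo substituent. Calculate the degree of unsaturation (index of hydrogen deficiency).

Atom tally by fragment:
  pyridine ring core → C:5 H:5 N:1
  (− 1 ring H displaced by substituents)
  + Br → Br:1
Element totals:
  C: 5
  H: 4
  Br: 1
  N: 1
Molecular formula: C5H4BrN.
DoU = (2C + 2 + N − H − X) / 2 = (2·5 + 2 + 1 − 4 − 1) / 2 = 4.

4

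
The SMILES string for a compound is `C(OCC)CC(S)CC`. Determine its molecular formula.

C7H16OS

Atom tally by fragment:
  C2H5OCH2 → C:3 H:7 O:1
  CH2 → C:1 H:2
  CH(SH) → C:1 H:2 S:1
  CH2 → C:1 H:2
  CH3 → C:1 H:3
Element totals:
  C: 7
  H: 16
  O: 1
  S: 1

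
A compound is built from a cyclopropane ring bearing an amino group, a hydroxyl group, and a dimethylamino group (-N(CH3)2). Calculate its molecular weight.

116.16 g/mol

Atom tally by fragment:
  cyclopropane ring core → C:3 H:6
  (− 3 ring H displaced by substituents)
  + NH2 → N:1 H:2
  + OH → O:1 H:1
  + N(CH3)2 → N:1 C:2 H:6
Element totals:
  C: 5
  H: 12
  N: 2
  O: 1
Molecular formula: C5H12N2O.
  M = 5(12.011) + 12(1.008) + 2(14.007) + 15.999
    = 60.055 + 12.096 + 28.014 + 15.999 = 116.164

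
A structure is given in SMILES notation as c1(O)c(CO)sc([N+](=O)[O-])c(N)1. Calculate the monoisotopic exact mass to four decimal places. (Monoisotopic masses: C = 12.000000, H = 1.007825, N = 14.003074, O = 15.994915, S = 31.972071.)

190.0048

Atom tally by fragment:
  thiophene ring core → C:4 H:4 S:1
  (− 4 ring H displaced by substituents)
  + OH → O:1 H:1
  + CH2OH → C:1 H:3 O:1
  + NO2 → N:1 O:2
  + NH2 → N:1 H:2
Element totals:
  C: 5
  H: 6
  N: 2
  O: 4
  S: 1
Molecular formula: C5H6N2O4S.
  M = 5(12.0) + 6(1.007825) + 2(14.003074) + 4(15.994915) + 31.972071
    = 60.000000 + 6.046950 + 28.006148 + 63.979660 + 31.972071 = 190.004829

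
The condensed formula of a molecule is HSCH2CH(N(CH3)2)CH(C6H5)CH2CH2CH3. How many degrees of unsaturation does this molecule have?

4

Element totals:
  C: 14
  H: 23
  N: 1
  S: 1
Molecular formula: C14H23NS.
DoU = (2C + 2 + N − H − X) / 2 = (2·14 + 2 + 1 − 23 − 0) / 2 = 4.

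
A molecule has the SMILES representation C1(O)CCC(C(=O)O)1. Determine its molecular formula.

Atom tally by fragment:
  cyclobutane ring core → C:4 H:8
  (− 2 ring H displaced by substituents)
  + OH → O:1 H:1
  + COOH → C:1 H:1 O:2
Element totals:
  C: 5
  H: 8
  O: 3

C5H8O3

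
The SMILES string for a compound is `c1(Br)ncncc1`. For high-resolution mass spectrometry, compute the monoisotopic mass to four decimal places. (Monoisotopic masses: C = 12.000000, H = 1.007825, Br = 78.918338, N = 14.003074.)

Atom tally by fragment:
  pyrimidine ring core → C:4 H:4 N:2
  (− 1 ring H displaced by substituents)
  + Br → Br:1
Element totals:
  C: 4
  H: 3
  Br: 1
  N: 2
Molecular formula: C4H3BrN2.
  M = 4(12.0) + 3(1.007825) + 78.918338 + 2(14.003074)
    = 48.000000 + 3.023475 + 78.918338 + 28.006148 = 157.947961

157.9480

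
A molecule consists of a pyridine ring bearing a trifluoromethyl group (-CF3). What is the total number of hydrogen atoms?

Atom tally by fragment:
  pyridine ring core → C:5 H:5 N:1
  (− 1 ring H displaced by substituents)
  + CF3 → C:1 F:3
Element totals:
  C: 6
  H: 4
  F: 3
  N: 1

4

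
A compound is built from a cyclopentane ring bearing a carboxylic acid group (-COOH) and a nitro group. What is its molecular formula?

Atom tally by fragment:
  cyclopentane ring core → C:5 H:10
  (− 2 ring H displaced by substituents)
  + COOH → C:1 H:1 O:2
  + NO2 → N:1 O:2
Element totals:
  C: 6
  H: 9
  N: 1
  O: 4

C6H9NO4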